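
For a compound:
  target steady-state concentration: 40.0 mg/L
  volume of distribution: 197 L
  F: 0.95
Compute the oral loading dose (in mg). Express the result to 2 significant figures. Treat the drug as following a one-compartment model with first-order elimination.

8300 mg

LD = Css × Vd / F = 40.0 × 197 / 0.95 = 8295 mg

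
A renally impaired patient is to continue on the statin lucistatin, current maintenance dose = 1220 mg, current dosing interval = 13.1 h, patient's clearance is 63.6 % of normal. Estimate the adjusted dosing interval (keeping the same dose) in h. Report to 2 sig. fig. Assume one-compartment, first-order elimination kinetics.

To keep the same average steady-state level, dosing rate must scale with clearance.
CL ratio = 63.6 / 100 = 0.6360
New interval (same dose) = 13.1 / 0.6360 = 20.60 h

21 h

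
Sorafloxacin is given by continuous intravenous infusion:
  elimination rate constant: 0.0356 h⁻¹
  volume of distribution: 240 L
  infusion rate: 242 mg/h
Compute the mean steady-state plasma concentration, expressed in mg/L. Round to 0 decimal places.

CL = k × Vd = 0.03560 × 240 = 8.544 L/h
At steady state Css = R₀ / CL = 242 / 8.544 = 28.32 mg/L

28 mg/L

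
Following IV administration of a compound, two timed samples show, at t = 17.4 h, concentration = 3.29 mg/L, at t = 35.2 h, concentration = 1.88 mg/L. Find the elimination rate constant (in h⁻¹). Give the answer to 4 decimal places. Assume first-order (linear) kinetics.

k = ln(C₁/C₂) / (t₂ − t₁) = ln(3.29/1.88) / (35.2 − 17.4)
  = 0.5596 / 17.80 = 0.03144 h⁻¹

0.0314 h⁻¹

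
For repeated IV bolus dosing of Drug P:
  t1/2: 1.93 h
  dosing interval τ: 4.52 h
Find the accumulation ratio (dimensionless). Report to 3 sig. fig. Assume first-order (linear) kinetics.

1.25

k = ln2 / t½ = 0.693147 / 1.93 = 0.3591 h⁻¹
e^(−kτ) = e^(−0.3591 × 4.52) = 0.1973
Accumulation ratio R = 1 / (1 − e^(−kτ)) = 1 / (1 − 0.1973) = 1.246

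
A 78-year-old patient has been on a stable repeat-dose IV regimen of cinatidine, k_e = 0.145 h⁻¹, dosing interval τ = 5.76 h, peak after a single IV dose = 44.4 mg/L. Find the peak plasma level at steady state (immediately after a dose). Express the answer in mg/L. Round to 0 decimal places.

78 mg/L

e^(−kτ) = e^(−0.1450 × 5.76) = 0.4338
Accumulation ratio R = 1 / (1 − e^(−kτ)) = 1 / (1 − 0.4338) = 1.766
Steady-state peak = C₀ × R = 44.4 × 1.766 = 78.41 mg/L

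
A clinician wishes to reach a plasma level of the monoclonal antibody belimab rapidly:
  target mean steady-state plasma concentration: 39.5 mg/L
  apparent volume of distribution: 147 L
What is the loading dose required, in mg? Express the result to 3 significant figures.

LD = Css × Vd = 39.5 × 147 = 5807 mg

5810 mg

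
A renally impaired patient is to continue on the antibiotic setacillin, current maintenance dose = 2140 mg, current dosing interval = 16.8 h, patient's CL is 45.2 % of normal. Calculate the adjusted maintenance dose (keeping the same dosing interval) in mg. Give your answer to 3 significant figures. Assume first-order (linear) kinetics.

967 mg

To keep the same average steady-state level, dosing rate must scale with clearance.
CL ratio = 45.2 / 100 = 0.4520
New dose (same interval) = 2140 × 0.4520 = 967.3 mg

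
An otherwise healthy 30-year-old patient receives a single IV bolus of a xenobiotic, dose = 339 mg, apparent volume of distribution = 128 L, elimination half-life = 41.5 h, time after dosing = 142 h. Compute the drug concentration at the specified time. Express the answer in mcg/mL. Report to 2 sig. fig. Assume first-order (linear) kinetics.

C₀ = Dose / Vd = 339.0 / 128 = 2.648 mg/L
k = ln2 / t½ = 0.693147 / 41.5 = 0.01670 h⁻¹
C = C₀ · e^(−k·t) = 2.648 × e^(−0.01670 × 142)
  = 2.648 × 0.09335 = 0.2472 mg/L
(0.2472 mg/L = 0.2472 mcg/mL)

0.25 mcg/mL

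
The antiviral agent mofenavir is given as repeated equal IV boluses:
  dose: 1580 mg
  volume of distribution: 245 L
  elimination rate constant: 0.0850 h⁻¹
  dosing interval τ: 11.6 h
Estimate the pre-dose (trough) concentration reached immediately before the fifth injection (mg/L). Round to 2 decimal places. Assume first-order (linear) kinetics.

3.76 mg/L

C₀ per dose = Dose / Vd = 1580 / 245 = 6.449 mg/L
Fraction remaining after one interval: r = e^(−kτ) = e^(−0.08500 × 11.6) = 0.3731
Before dose 5, 4 doses have been given (aged 1τ, 2τ, 3τ, 4τ).
C_trough = C₀ × (r + r² + … + r^4) = C₀ × r(1−r^4)/(1−r)
        = 6.449 × 0.3731 × (1 − 0.01938) / (1 − 0.3731) = 3.764 mg/L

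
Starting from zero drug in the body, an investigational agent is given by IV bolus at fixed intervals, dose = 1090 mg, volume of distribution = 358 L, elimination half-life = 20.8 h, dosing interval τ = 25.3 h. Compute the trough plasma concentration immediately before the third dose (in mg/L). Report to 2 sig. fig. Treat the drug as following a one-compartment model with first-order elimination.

1.9 mg/L

C₀ per dose = Dose / Vd = 1090 / 358 = 3.045 mg/L
k = ln2 / t½ = 0.693147 / 20.8 = 0.03332 h⁻¹
Fraction remaining after one interval: r = e^(−kτ) = e^(−0.03332 × 25.3) = 0.4304
Before dose 3, 2 doses have been given (aged 1τ, 2τ).
C_trough = C₀ × (r + r²) = 3.045 × (0.4304 + 0.1852) = 1.875 mg/L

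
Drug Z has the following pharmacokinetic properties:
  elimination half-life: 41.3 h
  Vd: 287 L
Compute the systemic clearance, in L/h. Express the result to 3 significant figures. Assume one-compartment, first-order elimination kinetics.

4.82 L/h

k = ln2 / t½ = 0.693147 / 41.3 = 0.01678 h⁻¹
CL = k × Vd = 0.01678 × 287 = 4.816 L/h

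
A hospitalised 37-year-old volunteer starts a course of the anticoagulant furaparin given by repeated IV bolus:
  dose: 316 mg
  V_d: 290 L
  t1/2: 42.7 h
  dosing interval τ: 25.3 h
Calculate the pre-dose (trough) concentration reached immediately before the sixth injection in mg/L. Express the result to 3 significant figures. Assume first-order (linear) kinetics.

C₀ per dose = Dose / Vd = 316 / 290 = 1.090 mg/L
k = ln2 / t½ = 0.693147 / 42.7 = 0.01623 h⁻¹
Fraction remaining after one interval: r = e^(−kτ) = e^(−0.01623 × 25.3) = 0.6632
Before dose 6, 5 doses have been given (aged 1τ, 2τ, 3τ, 4τ, 5τ).
C_trough = C₀ × (r + r² + … + r^5) = C₀ × r(1−r^5)/(1−r)
        = 1.090 × 0.6632 × (1 − 0.1283) / (1 − 0.6632) = 1.871 mg/L

1.87 mg/L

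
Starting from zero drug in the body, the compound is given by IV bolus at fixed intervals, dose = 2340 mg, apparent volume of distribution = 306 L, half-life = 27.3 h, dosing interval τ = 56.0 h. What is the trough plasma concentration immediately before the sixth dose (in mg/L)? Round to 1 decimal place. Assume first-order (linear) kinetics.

2.4 mg/L

C₀ per dose = Dose / Vd = 2340 / 306 = 7.647 mg/L
k = ln2 / t½ = 0.693147 / 27.3 = 0.02539 h⁻¹
Fraction remaining after one interval: r = e^(−kτ) = e^(−0.02539 × 56.0) = 0.2413
Before dose 6, 5 doses have been given (aged 1τ, 2τ, 3τ, 4τ, 5τ).
C_trough = C₀ × (r + r² + … + r^5) = C₀ × r(1−r^5)/(1−r)
        = 7.647 × 0.2413 × (1 − 0.0008181) / (1 − 0.2413) = 2.430 mg/L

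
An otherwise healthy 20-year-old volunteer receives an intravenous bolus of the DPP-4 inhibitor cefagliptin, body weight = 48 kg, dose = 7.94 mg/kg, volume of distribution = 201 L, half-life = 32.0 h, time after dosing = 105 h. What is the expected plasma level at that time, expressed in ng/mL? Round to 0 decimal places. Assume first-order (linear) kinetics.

195 ng/mL

Total dose = 7.94 × 48 = 381.1 mg
C₀ = Dose / Vd = 381.1 / 201 = 1.896 mg/L
k = ln2 / t½ = 0.693147 / 32.0 = 0.02166 h⁻¹
C = C₀ · e^(−k·t) = 1.896 × e^(−0.02166 × 105)
  = 1.896 × 0.1029 = 0.1951 mg/L
Convert: 0.1951 mg/L × 1000 = 195.1 ng/mL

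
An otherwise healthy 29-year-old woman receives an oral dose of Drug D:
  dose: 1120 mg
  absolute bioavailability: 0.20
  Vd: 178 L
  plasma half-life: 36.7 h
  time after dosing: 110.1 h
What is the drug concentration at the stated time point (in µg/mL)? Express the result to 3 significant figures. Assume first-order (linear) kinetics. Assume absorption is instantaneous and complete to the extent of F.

0.157 µg/mL

Amount reaching circulation = F × Dose = 0.20 × 1120 = 224.0 mg
C₀ = F·Dose / Vd = 224.0 / 178 = 1.258 mg/L
k = ln2 / t½ = 0.693147 / 36.7 = 0.01889 h⁻¹
t / t½ = 110.1 / 36.7 = 3 half-lives
C = C₀ × (1/2)^3 = 1.258 × 0.1250 = 0.1573 mg/L
(0.1573 mg/L = 0.1573 µg/mL)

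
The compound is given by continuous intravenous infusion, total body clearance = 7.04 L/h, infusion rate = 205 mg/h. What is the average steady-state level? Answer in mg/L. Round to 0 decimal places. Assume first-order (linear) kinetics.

At steady state Css = R₀ / CL = 205 / 7.040 = 29.12 mg/L

29 mg/L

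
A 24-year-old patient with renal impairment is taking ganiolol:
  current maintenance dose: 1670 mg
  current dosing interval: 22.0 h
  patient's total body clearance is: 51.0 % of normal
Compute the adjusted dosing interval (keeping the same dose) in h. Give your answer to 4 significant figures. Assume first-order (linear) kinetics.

To keep the same average steady-state level, dosing rate must scale with clearance.
CL ratio = 51.0 / 100 = 0.5100
New interval (same dose) = 22.0 / 0.5100 = 43.14 h

43.14 h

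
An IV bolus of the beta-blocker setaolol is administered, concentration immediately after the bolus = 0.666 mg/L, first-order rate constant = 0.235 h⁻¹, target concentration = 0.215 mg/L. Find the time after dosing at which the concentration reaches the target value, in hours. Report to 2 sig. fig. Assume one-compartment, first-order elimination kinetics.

4.8 h

t = ln(C₀ / C) / k = ln(0.6660 / 0.215) / 0.2350
  = ln(3.098) / 0.2350 = 1.131 / 0.2350 = 4.813 h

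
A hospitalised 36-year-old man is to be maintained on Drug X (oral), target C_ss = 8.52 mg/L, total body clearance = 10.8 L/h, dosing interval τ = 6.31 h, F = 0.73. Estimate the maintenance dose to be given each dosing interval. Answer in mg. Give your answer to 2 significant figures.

At steady state, F × (Dose/τ) = Css × CL.
Dose = Css × CL × τ / F = 8.52 × 10.80 × 6.31 / 0.73 = 795.4 mg

800 mg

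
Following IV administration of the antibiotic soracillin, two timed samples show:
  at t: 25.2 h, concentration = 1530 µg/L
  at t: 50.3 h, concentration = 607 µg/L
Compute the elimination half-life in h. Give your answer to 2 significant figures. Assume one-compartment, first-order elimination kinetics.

k = ln(C₁/C₂) / (t₂ − t₁) = ln(1530/607) / (50.3 − 25.2)
  = 0.9245 / 25.10 = 0.03683 h⁻¹
t½ = ln2 / k = 0.693147 / 0.03683 = 18.82 h

19 h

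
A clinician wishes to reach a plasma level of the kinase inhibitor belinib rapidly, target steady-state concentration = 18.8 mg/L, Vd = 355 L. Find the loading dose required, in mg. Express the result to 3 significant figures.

6670 mg

LD = Css × Vd = 18.8 × 355 = 6674 mg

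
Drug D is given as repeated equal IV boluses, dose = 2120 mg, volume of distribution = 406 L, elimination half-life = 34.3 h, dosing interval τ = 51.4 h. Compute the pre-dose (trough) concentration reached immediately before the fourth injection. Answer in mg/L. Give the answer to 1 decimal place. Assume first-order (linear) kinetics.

2.7 mg/L

C₀ per dose = Dose / Vd = 2120 / 406 = 5.222 mg/L
k = ln2 / t½ = 0.693147 / 34.3 = 0.02021 h⁻¹
Fraction remaining after one interval: r = e^(−kτ) = e^(−0.02021 × 51.4) = 0.3539
Before dose 4, 3 doses have been given (aged 1τ, 2τ, 3τ).
C_trough = C₀ × (r + r² + … + r^3) = C₀ × r(1−r^3)/(1−r)
        = 5.222 × 0.3539 × (1 − 0.04432) / (1 − 0.3539) = 2.734 mg/L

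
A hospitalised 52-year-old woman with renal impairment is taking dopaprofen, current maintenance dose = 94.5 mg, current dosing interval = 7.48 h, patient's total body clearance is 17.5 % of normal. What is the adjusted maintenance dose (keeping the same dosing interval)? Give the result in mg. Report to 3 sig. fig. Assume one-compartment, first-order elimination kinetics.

To keep the same average steady-state level, dosing rate must scale with clearance.
CL ratio = 17.5 / 100 = 0.1750
New dose (same interval) = 94.5 × 0.1750 = 16.54 mg

16.5 mg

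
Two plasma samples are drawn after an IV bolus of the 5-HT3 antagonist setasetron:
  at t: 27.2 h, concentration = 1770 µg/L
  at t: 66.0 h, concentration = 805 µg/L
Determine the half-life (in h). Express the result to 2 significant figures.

k = ln(C₁/C₂) / (t₂ − t₁) = ln(1770/805) / (66.0 − 27.2)
  = 0.7879 / 38.80 = 0.02031 h⁻¹
t½ = ln2 / k = 0.693147 / 0.02031 = 34.13 h

34 h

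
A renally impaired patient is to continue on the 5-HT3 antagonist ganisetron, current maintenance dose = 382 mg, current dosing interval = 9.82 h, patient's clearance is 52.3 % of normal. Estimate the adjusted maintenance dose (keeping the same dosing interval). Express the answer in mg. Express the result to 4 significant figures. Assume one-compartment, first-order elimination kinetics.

199.8 mg

To keep the same average steady-state level, dosing rate must scale with clearance.
CL ratio = 52.3 / 100 = 0.5230
New dose (same interval) = 382 × 0.5230 = 199.8 mg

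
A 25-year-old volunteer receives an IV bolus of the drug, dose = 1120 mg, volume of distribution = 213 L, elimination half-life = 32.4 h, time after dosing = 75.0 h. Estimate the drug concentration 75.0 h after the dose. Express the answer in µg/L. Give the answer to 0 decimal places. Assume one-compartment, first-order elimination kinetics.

C₀ = Dose / Vd = 1120 / 213 = 5.258 mg/L
k = ln2 / t½ = 0.693147 / 32.4 = 0.02139 h⁻¹
C = C₀ · e^(−k·t) = 5.258 × e^(−0.02139 × 75.0)
  = 5.258 × 0.2010 = 1.057 mg/L
Convert: 1.057 mg/L × 1000 = 1057 µg/L

1057 µg/L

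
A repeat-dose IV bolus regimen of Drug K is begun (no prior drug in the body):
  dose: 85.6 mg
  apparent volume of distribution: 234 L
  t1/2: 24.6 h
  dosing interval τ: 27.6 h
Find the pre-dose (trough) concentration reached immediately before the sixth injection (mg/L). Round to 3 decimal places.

0.305 mg/L

C₀ per dose = Dose / Vd = 85.6 / 234 = 0.3658 mg/L
k = ln2 / t½ = 0.693147 / 24.6 = 0.02818 h⁻¹
Fraction remaining after one interval: r = e^(−kτ) = e^(−0.02818 × 27.6) = 0.4594
Before dose 6, 5 doses have been given (aged 1τ, 2τ, 3τ, 4τ, 5τ).
C_trough = C₀ × (r + r² + … + r^5) = C₀ × r(1−r^5)/(1−r)
        = 0.3658 × 0.4594 × (1 − 0.02046) / (1 − 0.4594) = 0.3045 mg/L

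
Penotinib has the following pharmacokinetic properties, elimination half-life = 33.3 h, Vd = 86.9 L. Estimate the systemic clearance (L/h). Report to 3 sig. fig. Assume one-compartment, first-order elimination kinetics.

k = ln2 / t½ = 0.693147 / 33.3 = 0.02082 h⁻¹
CL = k × Vd = 0.02082 × 86.9 = 1.809 L/h

1.81 L/h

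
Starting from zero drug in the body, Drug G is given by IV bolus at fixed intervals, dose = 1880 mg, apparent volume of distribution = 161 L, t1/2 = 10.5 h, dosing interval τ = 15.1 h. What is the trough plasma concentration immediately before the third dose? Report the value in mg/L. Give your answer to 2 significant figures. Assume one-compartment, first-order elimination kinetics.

5.9 mg/L

C₀ per dose = Dose / Vd = 1880 / 161 = 11.68 mg/L
k = ln2 / t½ = 0.693147 / 10.5 = 0.06601 h⁻¹
Fraction remaining after one interval: r = e^(−kτ) = e^(−0.06601 × 15.1) = 0.3691
Before dose 3, 2 doses have been given (aged 1τ, 2τ).
C_trough = C₀ × (r + r²) = 11.68 × (0.3691 + 0.1362) = 5.902 mg/L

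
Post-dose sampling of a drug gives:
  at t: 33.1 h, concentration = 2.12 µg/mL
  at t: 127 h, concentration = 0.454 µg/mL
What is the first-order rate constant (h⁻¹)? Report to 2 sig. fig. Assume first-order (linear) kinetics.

0.016 h⁻¹

k = ln(C₁/C₂) / (t₂ − t₁) = ln(2.12/0.454) / (127 − 33.1)
  = 1.541 / 93.90 = 0.01641 h⁻¹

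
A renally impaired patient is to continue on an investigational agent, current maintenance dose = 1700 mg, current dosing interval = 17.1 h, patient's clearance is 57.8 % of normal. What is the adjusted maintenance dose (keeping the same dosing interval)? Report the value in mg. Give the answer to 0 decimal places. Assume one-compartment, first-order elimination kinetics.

To keep the same average steady-state level, dosing rate must scale with clearance.
CL ratio = 57.8 / 100 = 0.5780
New dose (same interval) = 1700 × 0.5780 = 982.6 mg

983 mg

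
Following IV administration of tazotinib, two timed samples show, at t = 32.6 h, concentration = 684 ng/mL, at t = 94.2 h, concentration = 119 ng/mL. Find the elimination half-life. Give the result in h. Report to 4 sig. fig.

k = ln(C₁/C₂) / (t₂ − t₁) = ln(684/119) / (94.2 − 32.6)
  = 1.749 / 61.60 = 0.02839 h⁻¹
t½ = ln2 / k = 0.693147 / 0.02839 = 24.42 h

24.42 h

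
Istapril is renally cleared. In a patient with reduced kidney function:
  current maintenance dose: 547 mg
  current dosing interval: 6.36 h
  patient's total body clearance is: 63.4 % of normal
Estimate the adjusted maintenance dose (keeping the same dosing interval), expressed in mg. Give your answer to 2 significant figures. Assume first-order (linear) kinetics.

To keep the same average steady-state level, dosing rate must scale with clearance.
CL ratio = 63.4 / 100 = 0.6340
New dose (same interval) = 547 × 0.6340 = 346.8 mg

350 mg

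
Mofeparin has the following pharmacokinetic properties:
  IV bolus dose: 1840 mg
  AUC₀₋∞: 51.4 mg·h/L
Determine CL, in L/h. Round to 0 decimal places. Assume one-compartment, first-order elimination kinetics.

36 L/h

CL = Dose / AUC = 1840 / 51.4 = 35.80 L/h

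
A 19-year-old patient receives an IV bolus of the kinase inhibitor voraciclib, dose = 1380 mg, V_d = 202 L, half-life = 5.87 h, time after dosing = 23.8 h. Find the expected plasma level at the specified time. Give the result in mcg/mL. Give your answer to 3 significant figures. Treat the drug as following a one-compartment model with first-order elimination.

C₀ = Dose / Vd = 1380 / 202 = 6.832 mg/L
k = ln2 / t½ = 0.693147 / 5.87 = 0.1181 h⁻¹
C = C₀ · e^(−k·t) = 6.832 × e^(−0.1181 × 23.8)
  = 6.832 × 0.06016 = 0.4110 mg/L
(0.4110 mg/L = 0.4110 mcg/mL)

0.411 mcg/mL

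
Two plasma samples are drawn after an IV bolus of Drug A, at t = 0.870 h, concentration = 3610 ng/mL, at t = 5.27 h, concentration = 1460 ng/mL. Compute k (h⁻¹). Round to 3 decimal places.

0.206 h⁻¹

k = ln(C₁/C₂) / (t₂ − t₁) = ln(3610/1460) / (5.27 − 0.870)
  = 0.9053 / 4.400 = 0.2058 h⁻¹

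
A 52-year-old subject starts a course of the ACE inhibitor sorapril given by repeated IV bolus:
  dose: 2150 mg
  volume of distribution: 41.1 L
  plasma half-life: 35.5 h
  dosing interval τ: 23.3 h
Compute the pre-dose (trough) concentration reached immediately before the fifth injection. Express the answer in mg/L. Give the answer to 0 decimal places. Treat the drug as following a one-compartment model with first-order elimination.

76 mg/L

C₀ per dose = Dose / Vd = 2150 / 41.1 = 52.31 mg/L
k = ln2 / t½ = 0.693147 / 35.5 = 0.01953 h⁻¹
Fraction remaining after one interval: r = e^(−kτ) = e^(−0.01953 × 23.3) = 0.6344
Before dose 5, 4 doses have been given (aged 1τ, 2τ, 3τ, 4τ).
C_trough = C₀ × (r + r² + … + r^4) = C₀ × r(1−r^4)/(1−r)
        = 52.31 × 0.6344 × (1 − 0.1620) / (1 − 0.6344) = 76.07 mg/L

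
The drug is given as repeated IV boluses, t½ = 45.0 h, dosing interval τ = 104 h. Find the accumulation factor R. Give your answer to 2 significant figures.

k = ln2 / t½ = 0.693147 / 45.0 = 0.01540 h⁻¹
e^(−kτ) = e^(−0.01540 × 104) = 0.2016
Accumulation ratio R = 1 / (1 − e^(−kτ)) = 1 / (1 − 0.2016) = 1.253

1.3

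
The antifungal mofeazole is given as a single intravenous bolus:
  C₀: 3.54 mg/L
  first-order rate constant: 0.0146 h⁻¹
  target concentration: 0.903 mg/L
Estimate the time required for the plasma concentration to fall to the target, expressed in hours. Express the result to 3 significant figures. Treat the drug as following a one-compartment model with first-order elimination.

93.6 h

t = ln(C₀ / C) / k = ln(3.540 / 0.903) / 0.01460
  = ln(3.920) / 0.01460 = 1.366 / 0.01460 = 93.56 h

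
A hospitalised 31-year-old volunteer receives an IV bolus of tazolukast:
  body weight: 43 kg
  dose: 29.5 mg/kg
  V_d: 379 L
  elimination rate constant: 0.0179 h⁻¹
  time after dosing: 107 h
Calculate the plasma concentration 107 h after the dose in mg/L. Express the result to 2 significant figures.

Total dose = 29.5 × 43 = 1269 mg
C₀ = Dose / Vd = 1269 / 379 = 3.348 mg/L
C = C₀ · e^(−k·t) = 3.348 × e^(−0.01790 × 107)
  = 3.348 × 0.1473 = 0.4932 mg/L

0.49 mg/L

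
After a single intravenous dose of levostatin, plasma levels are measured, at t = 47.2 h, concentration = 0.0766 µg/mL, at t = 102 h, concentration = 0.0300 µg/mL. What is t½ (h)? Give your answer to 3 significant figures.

k = ln(C₁/C₂) / (t₂ − t₁) = ln(0.0766/0.0300) / (102 − 47.2)
  = 0.9374 / 54.80 = 0.01711 h⁻¹
t½ = ln2 / k = 0.693147 / 0.01711 = 40.51 h

40.5 h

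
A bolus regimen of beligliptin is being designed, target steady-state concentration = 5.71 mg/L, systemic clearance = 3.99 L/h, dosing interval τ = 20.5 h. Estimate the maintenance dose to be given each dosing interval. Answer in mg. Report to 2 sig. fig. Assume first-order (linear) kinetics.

470 mg

At steady state, Dose/τ = Css × CL.
Dose = Css × CL × τ = 5.71 × 3.990 × 20.5 = 467.0 mg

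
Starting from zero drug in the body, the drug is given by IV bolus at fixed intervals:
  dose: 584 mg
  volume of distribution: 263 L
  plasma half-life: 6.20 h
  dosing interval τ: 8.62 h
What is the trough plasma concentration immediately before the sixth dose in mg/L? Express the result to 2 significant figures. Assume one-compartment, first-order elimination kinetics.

C₀ per dose = Dose / Vd = 584 / 263 = 2.221 mg/L
k = ln2 / t½ = 0.693147 / 6.20 = 0.1118 h⁻¹
Fraction remaining after one interval: r = e^(−kτ) = e^(−0.1118 × 8.62) = 0.3815
Before dose 6, 5 doses have been given (aged 1τ, 2τ, 3τ, 4τ, 5τ).
C_trough = C₀ × (r + r² + … + r^5) = C₀ × r(1−r^5)/(1−r)
        = 2.221 × 0.3815 × (1 − 0.008081) / (1 − 0.3815) = 1.359 mg/L

1.4 mg/L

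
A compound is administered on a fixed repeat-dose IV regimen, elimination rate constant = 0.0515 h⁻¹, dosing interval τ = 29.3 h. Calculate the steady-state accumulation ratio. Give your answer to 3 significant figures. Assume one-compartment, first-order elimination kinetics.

e^(−kτ) = e^(−0.05150 × 29.3) = 0.2211
Accumulation ratio R = 1 / (1 − e^(−kτ)) = 1 / (1 − 0.2211) = 1.284

1.28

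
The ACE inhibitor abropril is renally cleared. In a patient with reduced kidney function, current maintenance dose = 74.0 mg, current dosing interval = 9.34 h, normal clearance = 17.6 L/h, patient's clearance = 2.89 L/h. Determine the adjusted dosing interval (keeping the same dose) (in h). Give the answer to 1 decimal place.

To keep the same average steady-state level, dosing rate must scale with clearance.
CL ratio = 2.89 / 17.6 = 0.1642
New interval (same dose) = 9.34 / 0.1642 = 56.88 h

56.9 h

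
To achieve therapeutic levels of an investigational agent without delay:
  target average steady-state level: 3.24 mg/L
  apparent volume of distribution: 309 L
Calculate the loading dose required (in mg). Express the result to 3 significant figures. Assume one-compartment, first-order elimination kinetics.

1000 mg

LD = Css × Vd = 3.24 × 309 = 1001 mg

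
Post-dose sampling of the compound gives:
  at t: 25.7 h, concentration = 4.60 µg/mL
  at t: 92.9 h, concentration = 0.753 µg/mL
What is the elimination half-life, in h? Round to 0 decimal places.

26 h

k = ln(C₁/C₂) / (t₂ − t₁) = ln(4.60/0.753) / (92.9 − 25.7)
  = 1.810 / 67.20 = 0.02693 h⁻¹
t½ = ln2 / k = 0.693147 / 0.02693 = 25.74 h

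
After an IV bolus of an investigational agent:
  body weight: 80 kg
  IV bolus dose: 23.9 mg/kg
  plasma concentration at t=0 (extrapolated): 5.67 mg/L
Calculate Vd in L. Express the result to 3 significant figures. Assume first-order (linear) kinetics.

337 L

Dose = 23.9 × 80 = 1912 mg
Vd = Dose / C₀ = 1912 / 5.67 = 337.2 L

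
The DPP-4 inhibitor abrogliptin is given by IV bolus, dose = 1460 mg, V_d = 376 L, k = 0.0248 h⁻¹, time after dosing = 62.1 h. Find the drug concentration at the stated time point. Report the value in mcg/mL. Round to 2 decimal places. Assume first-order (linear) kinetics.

C₀ = Dose / Vd = 1460 / 376 = 3.883 mg/L
C = C₀ · e^(−k·t) = 3.883 × e^(−0.02480 × 62.1)
  = 3.883 × 0.2144 = 0.8325 mg/L
(0.8325 mg/L = 0.8325 mcg/mL)

0.83 mcg/mL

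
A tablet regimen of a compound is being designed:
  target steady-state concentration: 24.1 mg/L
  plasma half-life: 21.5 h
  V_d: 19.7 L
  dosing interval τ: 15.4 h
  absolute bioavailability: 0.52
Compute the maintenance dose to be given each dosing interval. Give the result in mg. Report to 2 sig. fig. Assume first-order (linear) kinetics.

450 mg

k = ln2 / t½ = 0.693147 / 21.5 = 0.03224 h⁻¹
CL = k × Vd = 0.03224 × 19.7 = 0.6351 L/h
At steady state, F × (Dose/τ) = Css × CL.
Dose = Css × CL × τ / F = 24.1 × 0.6351 × 15.4 / 0.52 = 453.3 mg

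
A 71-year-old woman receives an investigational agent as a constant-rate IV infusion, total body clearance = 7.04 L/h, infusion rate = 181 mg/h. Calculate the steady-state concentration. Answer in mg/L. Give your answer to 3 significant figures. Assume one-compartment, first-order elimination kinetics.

At steady state Css = R₀ / CL = 181 / 7.040 = 25.71 mg/L

25.7 mg/L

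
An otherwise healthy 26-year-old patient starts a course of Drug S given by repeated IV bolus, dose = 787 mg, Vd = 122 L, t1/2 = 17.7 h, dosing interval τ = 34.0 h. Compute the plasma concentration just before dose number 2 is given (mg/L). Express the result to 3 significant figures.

C₀ per dose = Dose / Vd = 787 / 122 = 6.451 mg/L
k = ln2 / t½ = 0.693147 / 17.7 = 0.03916 h⁻¹
Fraction remaining after one interval: r = e^(−kτ) = e^(−0.03916 × 34.0) = 0.2641
Before dose 2, 1 dose has been given (aged 1τ).
C_trough = C₀ × r = 6.451 × 0.2641 = 1.704 mg/L

1.70 mg/L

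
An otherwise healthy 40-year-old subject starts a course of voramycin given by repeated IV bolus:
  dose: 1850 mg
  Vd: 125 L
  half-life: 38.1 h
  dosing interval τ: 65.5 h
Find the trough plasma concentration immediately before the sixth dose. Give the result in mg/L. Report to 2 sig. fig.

C₀ per dose = Dose / Vd = 1850 / 125 = 14.80 mg/L
k = ln2 / t½ = 0.693147 / 38.1 = 0.01819 h⁻¹
Fraction remaining after one interval: r = e^(−kτ) = e^(−0.01819 × 65.5) = 0.3038
Before dose 6, 5 doses have been given (aged 1τ, 2τ, 3τ, 4τ, 5τ).
C_trough = C₀ × (r + r² + … + r^5) = C₀ × r(1−r^5)/(1−r)
        = 14.80 × 0.3038 × (1 − 0.002588) / (1 − 0.3038) = 6.442 mg/L

6.4 mg/L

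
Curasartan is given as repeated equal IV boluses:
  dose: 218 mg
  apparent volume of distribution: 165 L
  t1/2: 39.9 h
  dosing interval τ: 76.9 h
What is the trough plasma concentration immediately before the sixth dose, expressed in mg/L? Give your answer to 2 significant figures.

0.47 mg/L

C₀ per dose = Dose / Vd = 218 / 165 = 1.321 mg/L
k = ln2 / t½ = 0.693147 / 39.9 = 0.01737 h⁻¹
Fraction remaining after one interval: r = e^(−kτ) = e^(−0.01737 × 76.9) = 0.2630
Before dose 6, 5 doses have been given (aged 1τ, 2τ, 3τ, 4τ, 5τ).
C_trough = C₀ × (r + r² + … + r^5) = C₀ × r(1−r^5)/(1−r)
        = 1.321 × 0.2630 × (1 − 0.001258) / (1 − 0.2630) = 0.4708 mg/L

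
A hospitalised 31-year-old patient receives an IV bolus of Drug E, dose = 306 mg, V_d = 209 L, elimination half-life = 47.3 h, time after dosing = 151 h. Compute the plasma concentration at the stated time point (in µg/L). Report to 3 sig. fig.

C₀ = Dose / Vd = 306.0 / 209 = 1.464 mg/L
k = ln2 / t½ = 0.693147 / 47.3 = 0.01465 h⁻¹
C = C₀ · e^(−k·t) = 1.464 × e^(−0.01465 × 151)
  = 1.464 × 0.1095 = 0.1603 mg/L
Convert: 0.1603 mg/L × 1000 = 160.3 µg/L

160 µg/L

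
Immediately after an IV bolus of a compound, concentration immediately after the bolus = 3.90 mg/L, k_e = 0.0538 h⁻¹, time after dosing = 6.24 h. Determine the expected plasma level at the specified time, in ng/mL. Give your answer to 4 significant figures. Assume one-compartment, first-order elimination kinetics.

2788 ng/mL

C = C₀ · e^(−k·t) = 3.900 × e^(−0.05380 × 6.24)
  = 3.900 × 0.7148 = 2.788 mg/L
Convert: 2.788 mg/L × 1000 = 2788 ng/mL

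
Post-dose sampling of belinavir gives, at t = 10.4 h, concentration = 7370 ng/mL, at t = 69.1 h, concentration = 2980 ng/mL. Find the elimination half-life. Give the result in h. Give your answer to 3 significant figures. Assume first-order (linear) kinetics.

44.9 h

k = ln(C₁/C₂) / (t₂ − t₁) = ln(7370/2980) / (69.1 − 10.4)
  = 0.9055 / 58.70 = 0.01543 h⁻¹
t½ = ln2 / k = 0.693147 / 0.01543 = 44.92 h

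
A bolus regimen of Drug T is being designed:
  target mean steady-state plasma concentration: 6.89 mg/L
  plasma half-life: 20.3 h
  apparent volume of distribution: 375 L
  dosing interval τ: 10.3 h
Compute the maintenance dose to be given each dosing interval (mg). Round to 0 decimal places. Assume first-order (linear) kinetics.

k = ln2 / t½ = 0.693147 / 20.3 = 0.03415 h⁻¹
CL = k × Vd = 0.03415 × 375 = 12.81 L/h
At steady state, Dose/τ = Css × CL.
Dose = Css × CL × τ = 6.89 × 12.81 × 10.3 = 909.1 mg

909 mg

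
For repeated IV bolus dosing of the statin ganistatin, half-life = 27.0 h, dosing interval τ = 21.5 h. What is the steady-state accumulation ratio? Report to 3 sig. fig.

k = ln2 / t½ = 0.693147 / 27.0 = 0.02567 h⁻¹
e^(−kτ) = e^(−0.02567 × 21.5) = 0.5759
Accumulation ratio R = 1 / (1 − e^(−kτ)) = 1 / (1 − 0.5759) = 2.358

2.36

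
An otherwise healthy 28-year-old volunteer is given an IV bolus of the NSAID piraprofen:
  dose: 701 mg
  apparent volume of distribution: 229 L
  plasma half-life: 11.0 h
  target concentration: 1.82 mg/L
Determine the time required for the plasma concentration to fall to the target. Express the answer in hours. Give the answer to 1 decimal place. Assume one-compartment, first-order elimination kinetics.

C₀ = Dose / Vd = 701.0 / 229 = 3.061 mg/L
k = ln2 / t½ = 0.693147 / 11.0 = 0.06301 h⁻¹
t = ln(C₀ / C) / k = ln(3.061 / 1.82) / 0.06301
  = ln(1.682) / 0.06301 = 0.5200 / 0.06301 = 8.253 h

8.3 h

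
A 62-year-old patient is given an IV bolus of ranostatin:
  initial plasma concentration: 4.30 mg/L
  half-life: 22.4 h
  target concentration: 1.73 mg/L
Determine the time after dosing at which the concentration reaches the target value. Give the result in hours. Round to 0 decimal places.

k = ln2 / t½ = 0.693147 / 22.4 = 0.03094 h⁻¹
t = ln(C₀ / C) / k = ln(4.300 / 1.73) / 0.03094
  = ln(2.486) / 0.03094 = 0.9107 / 0.03094 = 29.43 h

29 h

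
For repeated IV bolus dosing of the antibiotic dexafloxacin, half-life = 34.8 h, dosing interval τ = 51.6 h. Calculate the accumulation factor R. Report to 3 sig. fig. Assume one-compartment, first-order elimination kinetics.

k = ln2 / t½ = 0.693147 / 34.8 = 0.01992 h⁻¹
e^(−kτ) = e^(−0.01992 × 51.6) = 0.3578
Accumulation ratio R = 1 / (1 − e^(−kτ)) = 1 / (1 − 0.3578) = 1.557

1.56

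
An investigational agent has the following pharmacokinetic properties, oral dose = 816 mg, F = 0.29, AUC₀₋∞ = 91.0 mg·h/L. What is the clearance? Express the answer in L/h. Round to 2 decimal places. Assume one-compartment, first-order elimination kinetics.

2.60 L/h

CL = F·Dose / AUC = 0.29 × 816 / 91.0 = 2.600 L/h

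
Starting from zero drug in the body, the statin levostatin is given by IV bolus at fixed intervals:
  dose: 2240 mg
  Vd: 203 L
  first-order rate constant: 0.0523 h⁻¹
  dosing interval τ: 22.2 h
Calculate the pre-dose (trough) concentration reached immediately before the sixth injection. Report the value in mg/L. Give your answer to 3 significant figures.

C₀ per dose = Dose / Vd = 2240 / 203 = 11.03 mg/L
Fraction remaining after one interval: r = e^(−kτ) = e^(−0.05230 × 22.2) = 0.3132
Before dose 6, 5 doses have been given (aged 1τ, 2τ, 3τ, 4τ, 5τ).
C_trough = C₀ × (r + r² + … + r^5) = C₀ × r(1−r^5)/(1−r)
        = 11.03 × 0.3132 × (1 − 0.003014) / (1 − 0.3132) = 5.015 mg/L

5.02 mg/L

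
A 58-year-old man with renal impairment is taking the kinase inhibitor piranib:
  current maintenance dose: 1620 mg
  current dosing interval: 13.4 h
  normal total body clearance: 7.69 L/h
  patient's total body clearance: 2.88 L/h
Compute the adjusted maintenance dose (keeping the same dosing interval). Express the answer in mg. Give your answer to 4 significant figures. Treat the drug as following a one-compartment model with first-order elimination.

606.7 mg

To keep the same average steady-state level, dosing rate must scale with clearance.
CL ratio = 2.88 / 7.69 = 0.3745
New dose (same interval) = 1620 × 0.3745 = 606.7 mg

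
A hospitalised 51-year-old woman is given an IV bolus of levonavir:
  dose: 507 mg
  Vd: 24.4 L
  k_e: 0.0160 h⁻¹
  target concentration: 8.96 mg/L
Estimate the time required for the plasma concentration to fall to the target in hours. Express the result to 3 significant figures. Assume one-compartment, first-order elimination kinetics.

52.6 h

C₀ = Dose / Vd = 507.0 / 24.4 = 20.78 mg/L
t = ln(C₀ / C) / k = ln(20.78 / 8.96) / 0.01600
  = ln(2.319) / 0.01600 = 0.8411 / 0.01600 = 52.57 h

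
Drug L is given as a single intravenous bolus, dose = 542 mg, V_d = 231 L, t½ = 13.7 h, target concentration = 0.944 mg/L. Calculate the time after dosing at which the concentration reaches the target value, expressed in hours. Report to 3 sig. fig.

C₀ = Dose / Vd = 542.0 / 231 = 2.346 mg/L
k = ln2 / t½ = 0.693147 / 13.7 = 0.05059 h⁻¹
t = ln(C₀ / C) / k = ln(2.346 / 0.944) / 0.05059
  = ln(2.485) / 0.05059 = 0.9103 / 0.05059 = 17.99 h

18.0 h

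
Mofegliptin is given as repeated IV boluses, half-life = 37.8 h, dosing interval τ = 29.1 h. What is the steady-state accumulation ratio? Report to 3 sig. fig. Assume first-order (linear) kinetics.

2.42

k = ln2 / t½ = 0.693147 / 37.8 = 0.01834 h⁻¹
e^(−kτ) = e^(−0.01834 × 29.1) = 0.5864
Accumulation ratio R = 1 / (1 − e^(−kτ)) = 1 / (1 − 0.5864) = 2.418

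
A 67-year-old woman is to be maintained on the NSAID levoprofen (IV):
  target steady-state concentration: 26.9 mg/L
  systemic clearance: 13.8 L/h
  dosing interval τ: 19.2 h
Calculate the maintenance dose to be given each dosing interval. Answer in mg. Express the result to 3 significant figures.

At steady state, Dose/τ = Css × CL.
Dose = Css × CL × τ = 26.9 × 13.80 × 19.2 = 7127 mg

7130 mg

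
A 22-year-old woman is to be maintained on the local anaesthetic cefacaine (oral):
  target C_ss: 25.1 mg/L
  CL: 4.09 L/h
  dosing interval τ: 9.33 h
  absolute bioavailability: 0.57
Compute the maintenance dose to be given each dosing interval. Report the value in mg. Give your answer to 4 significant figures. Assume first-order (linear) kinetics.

1680 mg

At steady state, F × (Dose/τ) = Css × CL.
Dose = Css × CL × τ / F = 25.1 × 4.090 × 9.33 / 0.57 = 1680 mg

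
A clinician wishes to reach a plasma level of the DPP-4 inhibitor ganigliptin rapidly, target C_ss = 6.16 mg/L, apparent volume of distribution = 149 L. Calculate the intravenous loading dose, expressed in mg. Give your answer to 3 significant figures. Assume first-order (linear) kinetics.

LD = Css × Vd = 6.16 × 149 = 917.8 mg

918 mg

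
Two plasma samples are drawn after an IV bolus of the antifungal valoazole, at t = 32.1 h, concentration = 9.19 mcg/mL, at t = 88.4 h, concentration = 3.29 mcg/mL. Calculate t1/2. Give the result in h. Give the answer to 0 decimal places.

38 h

k = ln(C₁/C₂) / (t₂ − t₁) = ln(9.19/3.29) / (88.4 − 32.1)
  = 1.027 / 56.30 = 0.01824 h⁻¹
t½ = ln2 / k = 0.693147 / 0.01824 = 38.00 h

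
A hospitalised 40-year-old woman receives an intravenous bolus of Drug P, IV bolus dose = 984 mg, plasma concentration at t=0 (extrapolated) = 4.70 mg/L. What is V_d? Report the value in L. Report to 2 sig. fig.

210 L

Vd = Dose / C₀ = 984.0 / 4.70 = 209.4 L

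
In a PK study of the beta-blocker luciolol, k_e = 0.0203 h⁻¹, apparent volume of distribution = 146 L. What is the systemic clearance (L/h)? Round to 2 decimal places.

CL = k × Vd = 0.0203 × 146 = 2.964 L/h

2.96 L/h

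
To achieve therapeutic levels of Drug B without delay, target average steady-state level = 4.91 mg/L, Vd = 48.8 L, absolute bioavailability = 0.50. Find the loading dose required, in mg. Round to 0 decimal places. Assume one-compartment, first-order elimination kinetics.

LD = Css × Vd / F = 4.91 × 48.8 / 0.50 = 479.2 mg

479 mg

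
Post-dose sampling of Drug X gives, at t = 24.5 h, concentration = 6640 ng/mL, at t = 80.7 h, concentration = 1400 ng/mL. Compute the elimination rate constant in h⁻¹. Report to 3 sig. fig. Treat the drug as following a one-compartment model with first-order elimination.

k = ln(C₁/C₂) / (t₂ − t₁) = ln(6640/1400) / (80.7 − 24.5)
  = 1.557 / 56.20 = 0.02770 h⁻¹

0.0277 h⁻¹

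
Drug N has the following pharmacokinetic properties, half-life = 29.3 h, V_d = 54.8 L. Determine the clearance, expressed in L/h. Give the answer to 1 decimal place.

1.3 L/h

k = ln2 / t½ = 0.693147 / 29.3 = 0.02366 h⁻¹
CL = k × Vd = 0.02366 × 54.8 = 1.297 L/h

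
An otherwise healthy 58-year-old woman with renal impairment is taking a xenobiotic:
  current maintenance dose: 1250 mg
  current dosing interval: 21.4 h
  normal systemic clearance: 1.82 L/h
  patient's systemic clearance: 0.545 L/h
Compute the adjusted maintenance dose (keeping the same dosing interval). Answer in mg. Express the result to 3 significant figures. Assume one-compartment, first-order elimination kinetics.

To keep the same average steady-state level, dosing rate must scale with clearance.
CL ratio = 0.545 / 1.82 = 0.2995
New dose (same interval) = 1250 × 0.2995 = 374.4 mg

374 mg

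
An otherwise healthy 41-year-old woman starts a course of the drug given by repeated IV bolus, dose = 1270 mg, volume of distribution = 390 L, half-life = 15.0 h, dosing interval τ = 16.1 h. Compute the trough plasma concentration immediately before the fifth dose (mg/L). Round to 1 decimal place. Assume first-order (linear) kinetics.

C₀ per dose = Dose / Vd = 1270 / 390 = 3.256 mg/L
k = ln2 / t½ = 0.693147 / 15.0 = 0.04621 h⁻¹
Fraction remaining after one interval: r = e^(−kτ) = e^(−0.04621 × 16.1) = 0.4752
Before dose 5, 4 doses have been given (aged 1τ, 2τ, 3τ, 4τ).
C_trough = C₀ × (r + r² + … + r^4) = C₀ × r(1−r^4)/(1−r)
        = 3.256 × 0.4752 × (1 − 0.05099) / (1 − 0.4752) = 2.798 mg/L

2.8 mg/L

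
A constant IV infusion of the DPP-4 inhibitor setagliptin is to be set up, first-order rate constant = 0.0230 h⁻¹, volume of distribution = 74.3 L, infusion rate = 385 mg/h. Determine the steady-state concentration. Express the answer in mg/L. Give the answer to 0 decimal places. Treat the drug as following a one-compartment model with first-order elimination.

225 mg/L

CL = k × Vd = 0.02300 × 74.3 = 1.709 L/h
At steady state Css = R₀ / CL = 385 / 1.709 = 225.3 mg/L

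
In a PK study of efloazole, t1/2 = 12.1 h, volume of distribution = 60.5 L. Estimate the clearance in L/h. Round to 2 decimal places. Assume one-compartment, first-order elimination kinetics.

3.47 L/h

k = ln2 / t½ = 0.693147 / 12.1 = 0.05728 h⁻¹
CL = k × Vd = 0.05728 × 60.5 = 3.465 L/h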